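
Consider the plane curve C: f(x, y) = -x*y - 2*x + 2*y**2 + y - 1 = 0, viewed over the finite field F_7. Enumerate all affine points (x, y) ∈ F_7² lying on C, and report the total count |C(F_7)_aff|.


Affine F_7-points: {(0, 4), (0, 6), (3, 0), (3, 1), (4, 2), (4, 3)}; count = 6.

For each of the 49 pairs (x, y) ∈ F_7², evaluate f(x, y) mod 7. Record the zeros.
  x = 0: [0↦6, 1↦2, 2↦2, 3↦6, 4↦0, 5↦5, 6↦0]  zeros at y ∈ {4, 6}
  x = 1: [0↦4, 1↦6, 2↦5, 3↦1, 4↦1, 5↦5, 6↦6]  zeros at y ∈ ∅
  x = 2: [0↦2, 1↦3, 2↦1, 3↦3, 4↦2, 5↦5, 6↦5]  zeros at y ∈ ∅
  x = 3: [0↦0, 1↦0, 2↦4, 3↦5, 4↦3, 5↦5, 6↦4]  zeros at y ∈ {0, 1}
  x = 4: [0↦5, 1↦4, 2↦0, 3↦0, 4↦4, 5↦5, 6↦3]  zeros at y ∈ {2, 3}
  x = 5: [0↦3, 1↦1, 2↦3, 3↦2, 4↦5, 5↦5, 6↦2]  zeros at y ∈ ∅
  x = 6: [0↦1, 1↦5, 2↦6, 3↦4, 4↦6, 5↦5, 6↦1]  zeros at y ∈ ∅
Collecting zeros: affine points = {(0, 4), (0, 6), (3, 0), (3, 1), (4, 2), (4, 3)}.
Total count |C(F_7)_aff| = 6.


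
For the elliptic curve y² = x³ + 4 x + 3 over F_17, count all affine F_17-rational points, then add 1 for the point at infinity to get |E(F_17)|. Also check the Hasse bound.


Affine points = {(1, 5), (1, 12), (2, 6), (2, 11), (3, 5), (3, 12), (4, 7), (4, 10), (7, 0), (11, 1), (11, 16), (13, 5), (13, 12), (14, 7), (14, 10), (15, 2), (15, 15), (16, 7), (16, 10)}; affine count = 19; |E(F_17)| = 20.

Discriminant check: Δ ∝ 4a³ + 27b² = 4·4³ + 27·3² = 4·64 + 27·9 ≡ 6 (mod 17). Nonzero ⇒ E is nonsingular.
For each x ∈ F_17, compute rhs = x³ + 4·x + 3 mod 17, then count y ∈ F_17 with y² ≡ rhs.
  x = 0: rhs = 3, matching y values: none (0 points).
  x = 1: rhs = 8, matching y values: 5, 12 (2 points).
  x = 2: rhs = 2, matching y values: 6, 11 (2 points).
  x = 3: rhs = 8, matching y values: 5, 12 (2 points).
  x = 4: rhs = 15, matching y values: 7, 10 (2 points).
  x = 5: rhs = 12, matching y values: none (0 points).
  x = 6: rhs = 5, matching y values: none (0 points).
  x = 7: rhs = 0, matching y values: 0 (1 points).
  x = 8: rhs = 3, matching y values: none (0 points).
  x = 9: rhs = 3, matching y values: none (0 points).
  x = 10: rhs = 6, matching y values: none (0 points).
  x = 11: rhs = 1, matching y values: 1, 16 (2 points).
  x = 12: rhs = 11, matching y values: none (0 points).
  x = 13: rhs = 8, matching y values: 5, 12 (2 points).
  x = 14: rhs = 15, matching y values: 7, 10 (2 points).
  x = 15: rhs = 4, matching y values: 2, 15 (2 points).
  x = 16: rhs = 15, matching y values: 7, 10 (2 points).
Total affine count: 19.
Full point count |E(F_17)| = 19 + 1 = 20.
Hasse bound: |20 − (17+1)| = |2| = 2 ≤ 2√17 ≈ 8.2462 ✓.


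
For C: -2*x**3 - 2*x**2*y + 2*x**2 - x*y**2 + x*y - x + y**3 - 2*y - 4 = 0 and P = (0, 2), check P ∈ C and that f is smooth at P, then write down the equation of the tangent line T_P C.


Tangent line at P: -3*x + 10*y - 20 = 0.

Step 1: f(0, 2) = 0, so P lies on C.
Step 2: partial derivatives
  f_x(x, y) = -6*x**2 - 4*x*y + 4*x - y**2 + y - 1, f_y(x, y) = -2*x**2 - 2*x*y + x + 3*y**2 - 2.
  f_x(P) = -3, f_y(P) = 10 (gradient nonzero, so P is smooth).
Step 3: tangent line at P: -3·(x − 0) + 10·(y − 2) = 0.
Expanding: -3*x + 10*y - 20 = 0.


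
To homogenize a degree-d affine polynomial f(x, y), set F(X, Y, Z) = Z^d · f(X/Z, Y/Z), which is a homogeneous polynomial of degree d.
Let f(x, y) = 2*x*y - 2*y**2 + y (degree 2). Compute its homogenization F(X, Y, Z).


F(X, Y, Z) = 2*X*Y - 2*Y**2 + Y*Z

deg(f) = 2.
Substitute x = X/Z, y = Y/Z into f, then multiply by Z^2.
  monomial 2·x^1·y^1 ↦ 2·X^1·Y^1·Z^0.
  monomial -2·x^0·y^2 ↦ -2·X^0·Y^2·Z^0.
  monomial 1·x^0·y^1 ↦ 1·X^0·Y^1·Z^1.
Collecting: F(X, Y, Z) = 2*X*Y - 2*Y**2 + Y*Z.


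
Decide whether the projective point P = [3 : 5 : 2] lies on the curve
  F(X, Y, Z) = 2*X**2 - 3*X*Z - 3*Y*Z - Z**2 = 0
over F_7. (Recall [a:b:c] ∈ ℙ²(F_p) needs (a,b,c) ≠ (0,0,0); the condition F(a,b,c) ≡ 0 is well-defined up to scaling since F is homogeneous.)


F(3,5,2) ≡ 1 (mod 7); P is NOT on the curve.

Evaluate F(3, 5, 2) term-by-term (mod 7).
  2*X**2 ↦ 2·9·1·1 = 18
  -3*X*Z ↦ -3·3·1·2 = -18
  -3*Y*Z ↦ -3·1·5·2 = -30
  -Z**2 ↦ -1·1·1·4 = -4
Sum: F(3, 5, 2) = (18) + (-18) + (-30) + (-4) = -34.
Reducing mod 7: -34 ≡ 1 (mod 7).
Since F(a, b, c) ≡ 1 ≠ 0 (mod 7), P does NOT lie on the curve.


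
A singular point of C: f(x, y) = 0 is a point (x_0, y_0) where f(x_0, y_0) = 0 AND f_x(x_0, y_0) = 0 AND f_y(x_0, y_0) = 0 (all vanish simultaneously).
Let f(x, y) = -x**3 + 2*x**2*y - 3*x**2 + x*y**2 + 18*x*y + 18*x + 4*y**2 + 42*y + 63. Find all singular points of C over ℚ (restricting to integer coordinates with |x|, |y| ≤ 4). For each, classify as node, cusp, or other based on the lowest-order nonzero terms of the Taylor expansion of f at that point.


Singular points: {(-3, -3)}; classification: cusp.

Compute partial derivatives:
  f_x = -3*x**2 + 4*x*y - 6*x + y**2 + 18*y + 18.
  f_y = 2*x**2 + 2*x*y + 18*x + 8*y + 42.
Scan x_0 ∈ {−4, ..., 4}. For each x_0, f_y(x_0, y) is a polynomial in y; find its integer roots y ∈ {−4, ..., 4}, then test f_x and f at those candidates.
  x = -4: f_y(-4, y) = 2; no integer root y with |y| ≤ 4.
  x = -3: f_y(-3, y) = 2*y + 6; vanishes at y ∈ {-3}. (-3, -3): f_x = 0, f = 0 — SINGULAR.
  x = -2: f_y(-2, y) = 4*y + 14; no integer root y with |y| ≤ 4.
  x = -1: f_y(-1, y) = 6*y + 26; no integer root y with |y| ≤ 4.
  x = 0: f_y(0, y) = 8*y + 42; no integer root y with |y| ≤ 4.
  x = 1: f_y(1, y) = 10*y + 62; no integer root y with |y| ≤ 4.
  x = 2: f_y(2, y) = 12*y + 86; no integer root y with |y| ≤ 4.
  x = 3: f_y(3, y) = 14*y + 114; no integer root y with |y| ≤ 4.
  x = 4: f_y(4, y) = 16*y + 146; no integer root y with |y| ≤ 4.
Only singular point on the grid: (-3, -3).
Classify: substitute x = -3 + u, y = -3 + v and expand: f = -u**3 + 2*u**2*v + u*v**2 + v**2.
No constant or linear terms (consistent with a singular point). Quadratic part: v**2. Cubic part: -u**3 + 2*u**2*v + u*v**2.
The quadratic part v**2 is a perfect square, so there is a single (double) tangent line v = 0, i.e. y = -3. Restricting the cubic part to that line (v = 0) leaves -u**3 ≠ 0, so f is not divisible by v and the branch is v² ≈ u**3 to lowest order — this is a cusp.
Classification: cusp.


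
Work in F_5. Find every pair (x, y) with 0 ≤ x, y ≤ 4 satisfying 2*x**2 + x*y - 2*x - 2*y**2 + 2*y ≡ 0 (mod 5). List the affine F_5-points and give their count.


Affine F_5-points: {(0, 0), (0, 1), (1, 0), (1, 4), (3, 1), (3, 4)}; count = 6.

For each of the 25 pairs (x, y) ∈ F_5², evaluate f(x, y) mod 5. Record the zeros.
  x = 0: [0↦0, 1↦0, 2↦1, 3↦3, 4↦1]  zeros at y ∈ {0, 1}
  x = 1: [0↦0, 1↦1, 2↦3, 3↦1, 4↦0]  zeros at y ∈ {0, 4}
  x = 2: [0↦4, 1↦1, 2↦4, 3↦3, 4↦3]  zeros at y ∈ ∅
  x = 3: [0↦2, 1↦0, 2↦4, 3↦4, 4↦0]  zeros at y ∈ {1, 4}
  x = 4: [0↦4, 1↦3, 2↦3, 3↦4, 4↦1]  zeros at y ∈ ∅
Collecting zeros: affine points = {(0, 0), (0, 1), (1, 0), (1, 4), (3, 1), (3, 4)}.
Total count |C(F_5)_aff| = 6.


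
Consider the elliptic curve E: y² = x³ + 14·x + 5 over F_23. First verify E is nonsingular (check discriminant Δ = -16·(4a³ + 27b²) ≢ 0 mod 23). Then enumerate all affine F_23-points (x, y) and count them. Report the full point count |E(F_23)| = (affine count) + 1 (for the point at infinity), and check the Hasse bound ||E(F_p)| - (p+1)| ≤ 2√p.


Affine points = {(2, 8), (2, 15), (5, 4), (5, 19), (6, 11), (6, 12), (7, 3), (7, 20), (8, 10), (8, 13), (9, 3), (9, 20), (10, 8), (10, 15), (11, 8), (11, 15), (14, 1), (14, 22), (15, 5), (15, 18), (16, 1), (16, 22), (17, 2), (17, 21), (19, 0), (22, 6), (22, 17)}; affine count = 27; |E(F_23)| = 28.

Discriminant check: Δ ∝ 4a³ + 27b² = 4·14³ + 27·5² = 4·2744 + 27·25 ≡ 13 (mod 23). Nonzero ⇒ E is nonsingular.
For each x ∈ F_23, compute rhs = x³ + 14·x + 5 mod 23, then count y ∈ F_23 with y² ≡ rhs.
  x = 0: rhs = 5, matching y values: none (0 points).
  x = 1: rhs = 20, matching y values: none (0 points).
  x = 2: rhs = 18, matching y values: 8, 15 (2 points).
  x = 3: rhs = 5, matching y values: none (0 points).
  x = 4: rhs = 10, matching y values: none (0 points).
  x = 5: rhs = 16, matching y values: 4, 19 (2 points).
  x = 6: rhs = 6, matching y values: 11, 12 (2 points).
  x = 7: rhs = 9, matching y values: 3, 20 (2 points).
  x = 8: rhs = 8, matching y values: 10, 13 (2 points).
  x = 9: rhs = 9, matching y values: 3, 20 (2 points).
  x = 10: rhs = 18, matching y values: 8, 15 (2 points).
  x = 11: rhs = 18, matching y values: 8, 15 (2 points).
  x = 12: rhs = 15, matching y values: none (0 points).
  x = 13: rhs = 15, matching y values: none (0 points).
  x = 14: rhs = 1, matching y values: 1, 22 (2 points).
  x = 15: rhs = 2, matching y values: 5, 18 (2 points).
  x = 16: rhs = 1, matching y values: 1, 22 (2 points).
  x = 17: rhs = 4, matching y values: 2, 21 (2 points).
  x = 18: rhs = 17, matching y values: none (0 points).
  x = 19: rhs = 0, matching y values: 0 (1 points).
  x = 20: rhs = 5, matching y values: none (0 points).
  x = 21: rhs = 15, matching y values: none (0 points).
  x = 22: rhs = 13, matching y values: 6, 17 (2 points).
Total affine count: 27.
Full point count |E(F_23)| = 27 + 1 = 28.
Hasse bound: |28 − (23+1)| = |4| = 4 ≤ 2√23 ≈ 9.5917 ✓.


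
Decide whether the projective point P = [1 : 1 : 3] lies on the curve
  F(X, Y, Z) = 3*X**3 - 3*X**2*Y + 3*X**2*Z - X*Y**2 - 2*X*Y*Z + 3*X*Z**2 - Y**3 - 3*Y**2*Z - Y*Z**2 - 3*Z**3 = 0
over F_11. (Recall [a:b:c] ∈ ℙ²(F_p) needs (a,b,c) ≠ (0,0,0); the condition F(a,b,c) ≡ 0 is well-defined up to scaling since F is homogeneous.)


F(1,1,3) ≡ 6 (mod 11); P is NOT on the curve.

Evaluate F(1, 1, 3) term-by-term (mod 11).
  3*X**3 ↦ 3·1·1·1 = 3
  -3*X**2*Y ↦ -3·1·1·1 = -3
  3*X**2*Z ↦ 3·1·1·3 = 9
  -X*Y**2 ↦ -1·1·1·1 = -1
  -2*X*Y*Z ↦ -2·1·1·3 = -6
  3*X*Z**2 ↦ 3·1·1·9 = 27
  -Y**3 ↦ -1·1·1·1 = -1
  -3*Y**2*Z ↦ -3·1·1·3 = -9
  -Y*Z**2 ↦ -1·1·1·9 = -9
  -3*Z**3 ↦ -3·1·1·27 = -81
Sum: F(1, 1, 3) = (3) + (-3) + (9) + (-1) + (-6) + (27) + (-1) + (-9) + (-9) + (-81) = -71.
Reducing mod 11: -71 ≡ 6 (mod 11).
Since F(a, b, c) ≡ 6 ≠ 0 (mod 11), P does NOT lie on the curve.


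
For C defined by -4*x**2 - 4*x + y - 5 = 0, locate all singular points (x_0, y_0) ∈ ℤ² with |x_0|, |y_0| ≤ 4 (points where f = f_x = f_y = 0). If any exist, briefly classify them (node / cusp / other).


No singular points in the scanned grid; C is smooth there.

Compute partial derivatives:
  f_x = -8*x - 4.
  f_y = 1.
f_y = 1 is a nonzero constant, so f_y never vanishes: no point (x, y) can satisfy f = f_x = f_y = 0. In particular no (x, y) ∈ {−4, ..., 4}² is singular; the curve is smooth.


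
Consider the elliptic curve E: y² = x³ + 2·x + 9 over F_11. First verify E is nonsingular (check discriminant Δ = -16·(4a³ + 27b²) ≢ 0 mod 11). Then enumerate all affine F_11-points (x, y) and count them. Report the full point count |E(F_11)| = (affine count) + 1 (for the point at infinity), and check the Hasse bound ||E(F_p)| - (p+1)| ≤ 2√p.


Affine points = {(0, 3), (0, 8), (1, 1), (1, 10), (3, 3), (3, 8), (4, 2), (4, 9), (5, 1), (5, 10), (7, 5), (7, 6), (8, 3), (8, 8)}; affine count = 14; |E(F_11)| = 15.

Discriminant check: Δ ∝ 4a³ + 27b² = 4·2³ + 27·9² = 4·8 + 27·81 ≡ 8 (mod 11). Nonzero ⇒ E is nonsingular.
For each x ∈ F_11, compute rhs = x³ + 2·x + 9 mod 11, then count y ∈ F_11 with y² ≡ rhs.
  x = 0: rhs = 9, matching y values: 3, 8 (2 points).
  x = 1: rhs = 1, matching y values: 1, 10 (2 points).
  x = 2: rhs = 10, matching y values: none (0 points).
  x = 3: rhs = 9, matching y values: 3, 8 (2 points).
  x = 4: rhs = 4, matching y values: 2, 9 (2 points).
  x = 5: rhs = 1, matching y values: 1, 10 (2 points).
  x = 6: rhs = 6, matching y values: none (0 points).
  x = 7: rhs = 3, matching y values: 5, 6 (2 points).
  x = 8: rhs = 9, matching y values: 3, 8 (2 points).
  x = 9: rhs = 8, matching y values: none (0 points).
  x = 10: rhs = 6, matching y values: none (0 points).
Total affine count: 14.
Full point count |E(F_11)| = 14 + 1 = 15.
Hasse bound: |15 − (11+1)| = |3| = 3 ≤ 2√11 ≈ 6.6332 ✓.


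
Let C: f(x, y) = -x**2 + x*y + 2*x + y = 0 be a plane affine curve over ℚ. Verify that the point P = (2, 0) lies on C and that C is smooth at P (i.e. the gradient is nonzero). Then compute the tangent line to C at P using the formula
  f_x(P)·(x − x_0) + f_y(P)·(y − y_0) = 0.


Tangent line at P: -2*x + 3*y + 4 = 0.

Step 1: f(2, 0) = 0, so P lies on C.
Step 2: partial derivatives
  f_x(x, y) = -2*x + y + 2, f_y(x, y) = x + 1.
  f_x(P) = -2, f_y(P) = 3 (gradient nonzero, so P is smooth).
Step 3: tangent line at P: -2·(x − 2) + 3·(y − 0) = 0.
Expanding: -2*x + 3*y + 4 = 0.


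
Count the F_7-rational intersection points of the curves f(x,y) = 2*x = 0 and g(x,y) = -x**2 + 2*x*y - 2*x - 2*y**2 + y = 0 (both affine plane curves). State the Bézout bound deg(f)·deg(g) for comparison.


Common zeros: {(0, 0), (0, 4)}; count = 2; Bézout bound = 2.

deg(f) = 1, deg(g) = 2, so Bézout bound = 2.
Scan x ∈ F_7. For each x, list the y ∈ F_7 with f(x, y) ≡ 0 and those with g(x, y) ≡ 0 (mod 7); the common zeros in that column are the intersection.
  x = 0: f ≡ 0 at y ∈ {0, 1, 2, 3, 4, 5, 6}; g ≡ 0 at y ∈ {0, 4}; common: {0, 4}.
  x = 1: f ≡ 0 at y ∈ ∅; g ≡ 0 at y ∈ ∅; common: ∅.
  x = 2: f ≡ 0 at y ∈ ∅; g ≡ 0 at y ∈ ∅; common: ∅.
  x = 3: f ≡ 0 at y ∈ ∅; g ≡ 0 at y ∈ ∅; common: ∅.
  x = 4: f ≡ 0 at y ∈ ∅; g ≡ 0 at y ∈ {2, 6}; common: ∅.
  x = 5: f ≡ 0 at y ∈ ∅; g ≡ 0 at y ∈ {0, 2}; common: ∅.
  x = 6: f ≡ 0 at y ∈ ∅; g ≡ 0 at y ∈ {4, 6}; common: ∅.
Collecting: common zeros = {(0, 0), (0, 4)}, so the count is 2.
Comparison with the Bézout bound: 2 ≤ 2 = deg(f)·deg(g), as expected for curves with no common component (the bound is attained).


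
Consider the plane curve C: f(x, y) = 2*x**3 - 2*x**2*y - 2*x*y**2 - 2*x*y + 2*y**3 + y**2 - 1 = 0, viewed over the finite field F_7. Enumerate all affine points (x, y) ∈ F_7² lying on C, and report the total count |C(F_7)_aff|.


Affine F_7-points: {(3, 6), (4, 2), (5, 1), (5, 3), (5, 4), (6, 5)}; count = 6.

For each of the 49 pairs (x, y) ∈ F_7², evaluate f(x, y) mod 7. Record the zeros.
  x = 0: [0↦6, 1↦2, 2↦5, 3↦6, 4↦3, 5↦1, 6↦5]  zeros at y ∈ ∅
  x = 1: [0↦1, 1↦5, 2↦5, 3↦6, 4↦6, 5↦3, 6↦2]  zeros at y ∈ ∅
  x = 2: [0↦1, 1↦2, 2↦2, 3↦6, 4↦5, 5↦4, 6↦1]  zeros at y ∈ ∅
  x = 3: [0↦4, 1↦5, 2↦1, 3↦4, 4↦5, 5↦2, 6↦0]  zeros at y ∈ {6}
  x = 4: [0↦1, 1↦5, 2↦0, 3↦5, 4↦4, 5↦2, 6↦4]  zeros at y ∈ {2}
  x = 5: [0↦4, 1↦0, 2↦4, 3↦0, 4↦0, 5↦2, 6↦4]  zeros at y ∈ {1, 3, 4}
  x = 6: [0↦4, 1↦2, 2↦4, 3↦1, 4↦5, 5↦0, 6↦5]  zeros at y ∈ {5}
Collecting zeros: affine points = {(3, 6), (4, 2), (5, 1), (5, 3), (5, 4), (6, 5)}.
Total count |C(F_7)_aff| = 6.


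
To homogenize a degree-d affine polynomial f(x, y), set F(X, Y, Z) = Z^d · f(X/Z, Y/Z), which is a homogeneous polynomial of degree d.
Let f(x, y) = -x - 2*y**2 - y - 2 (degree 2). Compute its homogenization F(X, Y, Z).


F(X, Y, Z) = -X*Z - 2*Y**2 - Y*Z - 2*Z**2

deg(f) = 2.
Substitute x = X/Z, y = Y/Z into f, then multiply by Z^2.
  monomial -1·x^1·y^0 ↦ -1·X^1·Y^0·Z^1.
  monomial -2·x^0·y^2 ↦ -2·X^0·Y^2·Z^0.
  monomial -1·x^0·y^1 ↦ -1·X^0·Y^1·Z^1.
  monomial -2·x^0·y^0 ↦ -2·X^0·Y^0·Z^2.
Collecting: F(X, Y, Z) = -X*Z - 2*Y**2 - Y*Z - 2*Z**2.


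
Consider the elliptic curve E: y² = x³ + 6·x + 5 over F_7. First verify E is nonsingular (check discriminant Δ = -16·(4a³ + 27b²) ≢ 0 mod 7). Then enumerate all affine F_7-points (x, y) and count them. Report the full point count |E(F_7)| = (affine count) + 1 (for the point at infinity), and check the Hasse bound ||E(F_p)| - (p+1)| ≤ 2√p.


Affine points = {(2, 2), (2, 5), (3, 1), (3, 6), (4, 3), (4, 4)}; affine count = 6; |E(F_7)| = 7.

Discriminant check: Δ ∝ 4a³ + 27b² = 4·6³ + 27·5² = 4·216 + 27·25 ≡ 6 (mod 7). Nonzero ⇒ E is nonsingular.
For each x ∈ F_7, compute rhs = x³ + 6·x + 5 mod 7, then count y ∈ F_7 with y² ≡ rhs.
  x = 0: rhs = 5, matching y values: none (0 points).
  x = 1: rhs = 5, matching y values: none (0 points).
  x = 2: rhs = 4, matching y values: 2, 5 (2 points).
  x = 3: rhs = 1, matching y values: 1, 6 (2 points).
  x = 4: rhs = 2, matching y values: 3, 4 (2 points).
  x = 5: rhs = 6, matching y values: none (0 points).
  x = 6: rhs = 5, matching y values: none (0 points).
Total affine count: 6.
Full point count |E(F_7)| = 6 + 1 = 7.
Hasse bound: |7 − (7+1)| = |-1| = 1 ≤ 2√7 ≈ 5.2915 ✓.


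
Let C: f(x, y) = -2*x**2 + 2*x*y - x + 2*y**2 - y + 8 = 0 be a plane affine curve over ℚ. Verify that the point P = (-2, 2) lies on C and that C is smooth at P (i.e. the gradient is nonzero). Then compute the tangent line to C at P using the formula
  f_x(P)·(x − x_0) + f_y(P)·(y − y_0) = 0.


Tangent line at P: 11*x + 3*y + 16 = 0.

Step 1: f(-2, 2) = 0, so P lies on C.
Step 2: partial derivatives
  f_x(x, y) = -4*x + 2*y - 1, f_y(x, y) = 2*x + 4*y - 1.
  f_x(P) = 11, f_y(P) = 3 (gradient nonzero, so P is smooth).
Step 3: tangent line at P: 11·(x − -2) + 3·(y − 2) = 0.
Expanding: 11*x + 3*y + 16 = 0.


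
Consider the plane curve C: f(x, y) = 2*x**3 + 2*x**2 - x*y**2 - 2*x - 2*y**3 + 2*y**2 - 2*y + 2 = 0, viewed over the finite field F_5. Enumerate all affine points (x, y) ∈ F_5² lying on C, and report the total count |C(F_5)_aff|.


Affine F_5-points: {(0, 1), (0, 2), (0, 3)}; count = 3.

For each of the 25 pairs (x, y) ∈ F_5², evaluate f(x, y) mod 5. Record the zeros.
  x = 0: [0↦2, 1↦0, 2↦0, 3↦0, 4↦3]  zeros at y ∈ {1, 2, 3}
  x = 1: [0↦4, 1↦1, 2↦3, 3↦3, 4↦4]  zeros at y ∈ ∅
  x = 2: [0↦2, 1↦3, 2↦2, 3↦2, 4↦1]  zeros at y ∈ ∅
  x = 3: [0↦3, 1↦3, 2↦4, 3↦4, 4↦1]  zeros at y ∈ ∅
  x = 4: [0↦4, 1↦3, 2↦1, 3↦1, 4↦1]  zeros at y ∈ ∅
Collecting zeros: affine points = {(0, 1), (0, 2), (0, 3)}.
Total count |C(F_5)_aff| = 3.


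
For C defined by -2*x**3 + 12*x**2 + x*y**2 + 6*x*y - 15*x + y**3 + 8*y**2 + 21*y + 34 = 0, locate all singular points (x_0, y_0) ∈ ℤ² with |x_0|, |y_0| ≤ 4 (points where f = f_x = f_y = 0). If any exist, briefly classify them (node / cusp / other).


Singular points: {(2, -3)}; classification: cusp.

Compute partial derivatives:
  f_x = -6*x**2 + 24*x + y**2 + 6*y - 15.
  f_y = 2*x*y + 6*x + 3*y**2 + 16*y + 21.
Scan x_0 ∈ {−4, ..., 4}. For each x_0, f_y(x_0, y) is a polynomial in y; find its integer roots y ∈ {−4, ..., 4}, then test f_x and f at those candidates.
  x = -4: f_y(-4, y) = 3*y**2 + 8*y - 3; vanishes at y ∈ {-3}. (-4, -3): f_x = -216 ≠ 0.
  x = -3: f_y(-3, y) = 3*y**2 + 10*y + 3; vanishes at y ∈ {-3}. (-3, -3): f_x = -150 ≠ 0.
  x = -2: f_y(-2, y) = 3*y**2 + 12*y + 9; vanishes at y ∈ {-3, -1}. (-2, -3): f_x = -96 ≠ 0; (-2, -1): f_x = -92 ≠ 0.
  x = -1: f_y(-1, y) = 3*y**2 + 14*y + 15; vanishes at y ∈ {-3}. (-1, -3): f_x = -54 ≠ 0.
  x = 0: f_y(0, y) = 3*y**2 + 16*y + 21; vanishes at y ∈ {-3}. (0, -3): f_x = -24 ≠ 0.
  x = 1: f_y(1, y) = 3*y**2 + 18*y + 27; vanishes at y ∈ {-3}. (1, -3): f_x = -6 ≠ 0.
  x = 2: f_y(2, y) = 3*y**2 + 20*y + 33; vanishes at y ∈ {-3}. (2, -3): f_x = 0, f = 0 — SINGULAR.
  x = 3: f_y(3, y) = 3*y**2 + 22*y + 39; vanishes at y ∈ {-3}. (3, -3): f_x = -6 ≠ 0.
  x = 4: f_y(4, y) = 3*y**2 + 24*y + 45; vanishes at y ∈ {-3}. (4, -3): f_x = -24 ≠ 0.
Only singular point on the grid: (2, -3).
Classify: substitute x = 2 + u, y = -3 + v and expand: f = -2*u**3 + u*v**2 + v**3 + v**2.
No constant or linear terms (consistent with a singular point). Quadratic part: v**2. Cubic part: -2*u**3 + u*v**2 + v**3.
The quadratic part v**2 is a perfect square, so there is a single (double) tangent line v = 0, i.e. y = -3. Restricting the cubic part to that line (v = 0) leaves -2*u**3 ≠ 0, so f is not divisible by v and the branch is v² ≈ 2*u**3 to lowest order — this is a cusp.
Classification: cusp.


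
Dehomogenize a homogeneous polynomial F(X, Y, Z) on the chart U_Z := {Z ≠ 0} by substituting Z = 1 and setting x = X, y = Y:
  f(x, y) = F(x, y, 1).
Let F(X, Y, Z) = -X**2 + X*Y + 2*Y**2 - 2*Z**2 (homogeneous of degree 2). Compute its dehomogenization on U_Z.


f(x, y) = -x**2 + x*y + 2*y**2 - 2

On U_Z we set Z = 1. Each monomial c·X^i·Y^j·Z^k in F becomes c·x^i·y^j·1^k = c·x^i·y^j.
Substituting Z = 1: F(X, Y, 1) = -x**2 + x*y + 2*y**2 - 2.
Note: deg(f) ≤ deg(F) = 2; strict inequality happens when F is divisible by Z (lost terms).


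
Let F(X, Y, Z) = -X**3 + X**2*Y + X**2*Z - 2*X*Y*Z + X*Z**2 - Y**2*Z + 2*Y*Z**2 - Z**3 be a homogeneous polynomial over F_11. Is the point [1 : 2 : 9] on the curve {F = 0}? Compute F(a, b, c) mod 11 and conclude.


F(1,2,9) ≡ 10 (mod 11); P is NOT on the curve.

Evaluate F(1, 2, 9) term-by-term (mod 11).
  -X**3 ↦ -1·1·1·1 = -1
  X**2*Y ↦ 1·1·2·1 = 2
  X**2*Z ↦ 1·1·1·9 = 9
  -2*X*Y*Z ↦ -2·1·2·9 = -36
  X*Z**2 ↦ 1·1·1·81 = 81
  -Y**2*Z ↦ -1·1·4·9 = -36
  2*Y*Z**2 ↦ 2·1·2·81 = 324
  -Z**3 ↦ -1·1·1·729 = -729
Sum: F(1, 2, 9) = (-1) + (2) + (9) + (-36) + (81) + (-36) + (324) + (-729) = -386.
Reducing mod 11: -386 ≡ 10 (mod 11).
Since F(a, b, c) ≡ 10 ≠ 0 (mod 11), P does NOT lie on the curve.


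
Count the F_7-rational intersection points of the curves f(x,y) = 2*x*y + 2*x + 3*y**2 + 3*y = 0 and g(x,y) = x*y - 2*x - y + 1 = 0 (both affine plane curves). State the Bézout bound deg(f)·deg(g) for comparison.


Common zeros: {(3, 6)}; count = 1; Bézout bound = 4.

deg(f) = 2, deg(g) = 2, so Bézout bound = 4.
Scan x ∈ F_7. For each x, list the y ∈ F_7 with f(x, y) ≡ 0 and those with g(x, y) ≡ 0 (mod 7); the common zeros in that column are the intersection.
  x = 0: f ≡ 0 at y ∈ {0, 6}; g ≡ 0 at y ∈ {1}; common: ∅.
  x = 1: f ≡ 0 at y ∈ {4, 6}; g ≡ 0 at y ∈ ∅; common: ∅.
  x = 2: f ≡ 0 at y ∈ {1, 6}; g ≡ 0 at y ∈ {3}; common: ∅.
  x = 3: f ≡ 0 at y ∈ {5, 6}; g ≡ 0 at y ∈ {6}; common: {6}.
  x = 4: f ≡ 0 at y ∈ {2, 6}; g ≡ 0 at y ∈ {0}; common: ∅.
  x = 5: f ≡ 0 at y ∈ {6}; g ≡ 0 at y ∈ {4}; common: ∅.
  x = 6: f ≡ 0 at y ∈ {3, 6}; g ≡ 0 at y ∈ {5}; common: ∅.
Collecting: common zeros = {(3, 6)}, so the count is 1.
Comparison with the Bézout bound: 1 ≤ 4 = deg(f)·deg(g), as expected for curves with no common component (the affine F_7-count falls short of the bound because intersections may lie at infinity, over extension fields, or carry multiplicity).


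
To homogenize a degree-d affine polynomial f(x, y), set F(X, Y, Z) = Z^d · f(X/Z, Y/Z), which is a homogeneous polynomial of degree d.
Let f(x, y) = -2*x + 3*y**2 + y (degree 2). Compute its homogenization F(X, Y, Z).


F(X, Y, Z) = -2*X*Z + 3*Y**2 + Y*Z

deg(f) = 2.
Substitute x = X/Z, y = Y/Z into f, then multiply by Z^2.
  monomial -2·x^1·y^0 ↦ -2·X^1·Y^0·Z^1.
  monomial 3·x^0·y^2 ↦ 3·X^0·Y^2·Z^0.
  monomial 1·x^0·y^1 ↦ 1·X^0·Y^1·Z^1.
Collecting: F(X, Y, Z) = -2*X*Z + 3*Y**2 + Y*Z.


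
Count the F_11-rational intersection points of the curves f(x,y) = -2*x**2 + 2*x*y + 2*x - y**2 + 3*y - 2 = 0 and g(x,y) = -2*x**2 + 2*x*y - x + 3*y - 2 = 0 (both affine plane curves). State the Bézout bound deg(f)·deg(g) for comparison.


Common zeros: ∅; count = 0; Bézout bound = 4.

deg(f) = 2, deg(g) = 2, so Bézout bound = 4.
Scan x ∈ F_11. For each x, list the y ∈ F_11 with f(x, y) ≡ 0 and those with g(x, y) ≡ 0 (mod 11); the common zeros in that column are the intersection.
  x = 0: f ≡ 0 at y ∈ {1, 2}; g ≡ 0 at y ∈ {8}; common: ∅.
  x = 1: f ≡ 0 at y ∈ ∅; g ≡ 0 at y ∈ {1}; common: ∅.
  x = 2: f ≡ 0 at y ∈ {1, 6}; g ≡ 0 at y ∈ {8}; common: ∅.
  x = 3: f ≡ 0 at y ∈ {2, 7}; g ≡ 0 at y ∈ {5}; common: ∅.
  x = 4: f ≡ 0 at y ∈ ∅; g ≡ 0 at y ∈ ∅; common: ∅.
  x = 5: f ≡ 0 at y ∈ {6, 7}; g ≡ 0 at y ∈ {1}; common: ∅.
  x = 6: f ≡ 0 at y ∈ ∅; g ≡ 0 at y ∈ {9}; common: ∅.
  x = 7: f ≡ 0 at y ∈ {3}; g ≡ 0 at y ∈ {5}; common: ∅.
  x = 8: f ≡ 0 at y ∈ {3, 5}; g ≡ 0 at y ∈ {9}; common: ∅.
  x = 9: f ≡ 0 at y ∈ {5}; g ≡ 0 at y ∈ {3}; common: ∅.
  x = 10: f ≡ 0 at y ∈ ∅; g ≡ 0 at y ∈ {3}; common: ∅.
Collecting: common zeros = ∅, so the count is 0.
Comparison with the Bézout bound: 0 ≤ 4 = deg(f)·deg(g), as expected for curves with no common component (the affine F_11-count falls short of the bound because intersections may lie at infinity, over extension fields, or carry multiplicity).


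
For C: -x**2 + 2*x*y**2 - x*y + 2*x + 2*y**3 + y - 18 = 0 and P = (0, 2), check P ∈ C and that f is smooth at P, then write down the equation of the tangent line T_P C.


Tangent line at P: 8*x + 25*y - 50 = 0.

Step 1: f(0, 2) = 0, so P lies on C.
Step 2: partial derivatives
  f_x(x, y) = -2*x + 2*y**2 - y + 2, f_y(x, y) = 4*x*y - x + 6*y**2 + 1.
  f_x(P) = 8, f_y(P) = 25 (gradient nonzero, so P is smooth).
Step 3: tangent line at P: 8·(x − 0) + 25·(y − 2) = 0.
Expanding: 8*x + 25*y - 50 = 0.


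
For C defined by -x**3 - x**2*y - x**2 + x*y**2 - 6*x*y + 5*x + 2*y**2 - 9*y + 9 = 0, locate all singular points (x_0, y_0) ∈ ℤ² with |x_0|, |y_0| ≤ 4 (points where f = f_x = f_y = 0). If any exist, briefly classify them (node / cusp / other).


Singular points: {(-1, 2)}; classification: cusp.

Compute partial derivatives:
  f_x = -3*x**2 - 2*x*y - 2*x + y**2 - 6*y + 5.
  f_y = -x**2 + 2*x*y - 6*x + 4*y - 9.
Scan x_0 ∈ {−4, ..., 4}. For each x_0, f_y(x_0, y) is a polynomial in y; find its integer roots y ∈ {−4, ..., 4}, then test f_x and f at those candidates.
  x = -4: f_y(-4, y) = -4*y - 1; no integer root y with |y| ≤ 4.
  x = -3: f_y(-3, y) = -2*y; vanishes at y ∈ {0}. (-3, 0): f_x = -16 ≠ 0.
  x = -2: f_y(-2, y) = -1; no integer root y with |y| ≤ 4.
  x = -1: f_y(-1, y) = 2*y - 4; vanishes at y ∈ {2}. (-1, 2): f_x = 0, f = 0 — SINGULAR.
  x = 0: f_y(0, y) = 4*y - 9; no integer root y with |y| ≤ 4.
  x = 1: f_y(1, y) = 6*y - 16; no integer root y with |y| ≤ 4.
  x = 2: f_y(2, y) = 8*y - 25; no integer root y with |y| ≤ 4.
  x = 3: f_y(3, y) = 10*y - 36; no integer root y with |y| ≤ 4.
  x = 4: f_y(4, y) = 12*y - 49; no integer root y with |y| ≤ 4.
Only singular point on the grid: (-1, 2).
Classify: substitute x = -1 + u, y = 2 + v and expand: f = -u**3 - u**2*v + u*v**2 + v**2.
No constant or linear terms (consistent with a singular point). Quadratic part: v**2. Cubic part: -u**3 - u**2*v + u*v**2.
The quadratic part v**2 is a perfect square, so there is a single (double) tangent line v = 0, i.e. y = 2. Restricting the cubic part to that line (v = 0) leaves -u**3 ≠ 0, so f is not divisible by v and the branch is v² ≈ u**3 to lowest order — this is a cusp.
Classification: cusp.


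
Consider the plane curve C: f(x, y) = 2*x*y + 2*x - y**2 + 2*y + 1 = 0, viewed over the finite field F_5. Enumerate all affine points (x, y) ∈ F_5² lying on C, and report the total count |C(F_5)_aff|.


Affine F_5-points: {(2, 0), (2, 1), (4, 2), (4, 3)}; count = 4.

For each of the 25 pairs (x, y) ∈ F_5², evaluate f(x, y) mod 5. Record the zeros.
  x = 0: [0↦1, 1↦2, 2↦1, 3↦3, 4↦3]  zeros at y ∈ ∅
  x = 1: [0↦3, 1↦1, 2↦2, 3↦1, 4↦3]  zeros at y ∈ ∅
  x = 2: [0↦0, 1↦0, 2↦3, 3↦4, 4↦3]  zeros at y ∈ {0, 1}
  x = 3: [0↦2, 1↦4, 2↦4, 3↦2, 4↦3]  zeros at y ∈ ∅
  x = 4: [0↦4, 1↦3, 2↦0, 3↦0, 4↦3]  zeros at y ∈ {2, 3}
Collecting zeros: affine points = {(2, 0), (2, 1), (4, 2), (4, 3)}.
Total count |C(F_5)_aff| = 4.


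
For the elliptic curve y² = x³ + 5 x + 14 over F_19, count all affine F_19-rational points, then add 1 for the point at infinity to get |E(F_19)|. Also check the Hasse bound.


Affine points = {(1, 1), (1, 18), (9, 3), (9, 16), (10, 0), (12, 4), (12, 15), (14, 4), (14, 15), (15, 5), (15, 14)}; affine count = 11; |E(F_19)| = 12.

Discriminant check: Δ ∝ 4a³ + 27b² = 4·5³ + 27·14² = 4·125 + 27·196 ≡ 16 (mod 19). Nonzero ⇒ E is nonsingular.
For each x ∈ F_19, compute rhs = x³ + 5·x + 14 mod 19, then count y ∈ F_19 with y² ≡ rhs.
  x = 0: rhs = 14, matching y values: none (0 points).
  x = 1: rhs = 1, matching y values: 1, 18 (2 points).
  x = 2: rhs = 13, matching y values: none (0 points).
  x = 3: rhs = 18, matching y values: none (0 points).
  x = 4: rhs = 3, matching y values: none (0 points).
  x = 5: rhs = 12, matching y values: none (0 points).
  x = 6: rhs = 13, matching y values: none (0 points).
  x = 7: rhs = 12, matching y values: none (0 points).
  x = 8: rhs = 15, matching y values: none (0 points).
  x = 9: rhs = 9, matching y values: 3, 16 (2 points).
  x = 10: rhs = 0, matching y values: 0 (1 points).
  x = 11: rhs = 13, matching y values: none (0 points).
  x = 12: rhs = 16, matching y values: 4, 15 (2 points).
  x = 13: rhs = 15, matching y values: none (0 points).
  x = 14: rhs = 16, matching y values: 4, 15 (2 points).
  x = 15: rhs = 6, matching y values: 5, 14 (2 points).
  x = 16: rhs = 10, matching y values: none (0 points).
  x = 17: rhs = 15, matching y values: none (0 points).
  x = 18: rhs = 8, matching y values: none (0 points).
Total affine count: 11.
Full point count |E(F_19)| = 11 + 1 = 12.
Hasse bound: |12 − (19+1)| = |-8| = 8 ≤ 2√19 ≈ 8.7178 ✓.


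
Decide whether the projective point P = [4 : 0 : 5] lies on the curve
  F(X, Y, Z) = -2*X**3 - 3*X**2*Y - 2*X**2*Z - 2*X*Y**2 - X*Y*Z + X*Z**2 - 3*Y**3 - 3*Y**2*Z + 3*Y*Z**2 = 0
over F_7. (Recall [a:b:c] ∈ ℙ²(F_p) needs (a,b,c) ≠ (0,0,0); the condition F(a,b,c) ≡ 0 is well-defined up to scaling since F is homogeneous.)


F(4,0,5) ≡ 1 (mod 7); P is NOT on the curve.

Evaluate F(4, 0, 5) term-by-term (mod 7).
  -2*X**3 ↦ -2·64·1·1 = -128
  -3*X**2*Y ↦ -3·16·0·1 = 0
  -2*X**2*Z ↦ -2·16·1·5 = -160
  -2*X*Y**2 ↦ -2·4·0·1 = 0
  -X*Y*Z ↦ -1·4·0·5 = 0
  X*Z**2 ↦ 1·4·1·25 = 100
  -3*Y**3 ↦ -3·1·0·1 = 0
  -3*Y**2*Z ↦ -3·1·0·5 = 0
  3*Y*Z**2 ↦ 3·1·0·25 = 0
Sum: F(4, 0, 5) = (-128) + (0) + (-160) + (0) + (0) + (100) + (0) + (0) + (0) = -188.
Reducing mod 7: -188 ≡ 1 (mod 7).
Since F(a, b, c) ≡ 1 ≠ 0 (mod 7), P does NOT lie on the curve.


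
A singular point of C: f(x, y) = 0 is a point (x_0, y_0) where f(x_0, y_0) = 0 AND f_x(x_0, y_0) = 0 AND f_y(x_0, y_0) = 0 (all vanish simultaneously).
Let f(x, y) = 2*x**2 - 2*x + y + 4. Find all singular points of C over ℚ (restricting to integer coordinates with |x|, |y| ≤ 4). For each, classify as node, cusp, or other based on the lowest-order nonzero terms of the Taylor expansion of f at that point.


No singular points in the scanned grid; C is smooth there.

Compute partial derivatives:
  f_x = 4*x - 2.
  f_y = 1.
f_y = 1 is a nonzero constant, so f_y never vanishes: no point (x, y) can satisfy f = f_x = f_y = 0. In particular no (x, y) ∈ {−4, ..., 4}² is singular; the curve is smooth.


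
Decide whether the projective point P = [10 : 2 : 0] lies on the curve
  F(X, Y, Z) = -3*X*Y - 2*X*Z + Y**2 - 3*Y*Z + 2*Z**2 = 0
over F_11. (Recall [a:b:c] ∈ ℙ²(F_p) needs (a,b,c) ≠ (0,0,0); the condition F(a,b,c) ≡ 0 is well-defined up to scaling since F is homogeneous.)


F(10,2,0) ≡ 10 (mod 11); P is NOT on the curve.

Evaluate F(10, 2, 0) term-by-term (mod 11).
  -3*X*Y ↦ -3·10·2·1 = -60
  -2*X*Z ↦ -2·10·1·0 = 0
  Y**2 ↦ 1·1·4·1 = 4
  -3*Y*Z ↦ -3·1·2·0 = 0
  2*Z**2 ↦ 2·1·1·0 = 0
Sum: F(10, 2, 0) = (-60) + (0) + (4) + (0) + (0) = -56.
Reducing mod 11: -56 ≡ 10 (mod 11).
Since F(a, b, c) ≡ 10 ≠ 0 (mod 11), P does NOT lie on the curve.


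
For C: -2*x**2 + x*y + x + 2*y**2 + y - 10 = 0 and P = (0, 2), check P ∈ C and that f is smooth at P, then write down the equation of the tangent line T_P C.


Tangent line at P: 3*x + 9*y - 18 = 0.

Step 1: f(0, 2) = 0, so P lies on C.
Step 2: partial derivatives
  f_x(x, y) = -4*x + y + 1, f_y(x, y) = x + 4*y + 1.
  f_x(P) = 3, f_y(P) = 9 (gradient nonzero, so P is smooth).
Step 3: tangent line at P: 3·(x − 0) + 9·(y − 2) = 0.
Expanding: 3*x + 9*y - 18 = 0.


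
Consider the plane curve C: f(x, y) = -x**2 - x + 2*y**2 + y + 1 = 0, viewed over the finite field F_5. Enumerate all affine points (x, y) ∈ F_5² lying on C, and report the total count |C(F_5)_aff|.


Affine F_5-points: {(1, 3), (1, 4), (2, 0), (2, 2), (3, 3), (3, 4)}; count = 6.

For each of the 25 pairs (x, y) ∈ F_5², evaluate f(x, y) mod 5. Record the zeros.
  x = 0: [0↦1, 1↦4, 2↦1, 3↦2, 4↦2]  zeros at y ∈ ∅
  x = 1: [0↦4, 1↦2, 2↦4, 3↦0, 4↦0]  zeros at y ∈ {3, 4}
  x = 2: [0↦0, 1↦3, 2↦0, 3↦1, 4↦1]  zeros at y ∈ {0, 2}
  x = 3: [0↦4, 1↦2, 2↦4, 3↦0, 4↦0]  zeros at y ∈ {3, 4}
  x = 4: [0↦1, 1↦4, 2↦1, 3↦2, 4↦2]  zeros at y ∈ ∅
Collecting zeros: affine points = {(1, 3), (1, 4), (2, 0), (2, 2), (3, 3), (3, 4)}.
Total count |C(F_5)_aff| = 6.


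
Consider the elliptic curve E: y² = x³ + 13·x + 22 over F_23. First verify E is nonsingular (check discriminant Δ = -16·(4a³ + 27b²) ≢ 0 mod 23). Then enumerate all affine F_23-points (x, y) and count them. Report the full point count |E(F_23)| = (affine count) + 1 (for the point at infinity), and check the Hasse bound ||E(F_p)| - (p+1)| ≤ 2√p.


Affine points = {(1, 6), (1, 17), (4, 0), (10, 5), (10, 18), (11, 1), (11, 22), (14, 2), (14, 21), (15, 2), (15, 21), (16, 5), (16, 18), (17, 2), (17, 21), (18, 4), (18, 19), (20, 5), (20, 18), (22, 10), (22, 13)}; affine count = 21; |E(F_23)| = 22.

Discriminant check: Δ ∝ 4a³ + 27b² = 4·13³ + 27·22² = 4·2197 + 27·484 ≡ 6 (mod 23). Nonzero ⇒ E is nonsingular.
For each x ∈ F_23, compute rhs = x³ + 13·x + 22 mod 23, then count y ∈ F_23 with y² ≡ rhs.
  x = 0: rhs = 22, matching y values: none (0 points).
  x = 1: rhs = 13, matching y values: 6, 17 (2 points).
  x = 2: rhs = 10, matching y values: none (0 points).
  x = 3: rhs = 19, matching y values: none (0 points).
  x = 4: rhs = 0, matching y values: 0 (1 points).
  x = 5: rhs = 5, matching y values: none (0 points).
  x = 6: rhs = 17, matching y values: none (0 points).
  x = 7: rhs = 19, matching y values: none (0 points).
  x = 8: rhs = 17, matching y values: none (0 points).
  x = 9: rhs = 17, matching y values: none (0 points).
  x = 10: rhs = 2, matching y values: 5, 18 (2 points).
  x = 11: rhs = 1, matching y values: 1, 22 (2 points).
  x = 12: rhs = 20, matching y values: none (0 points).
  x = 13: rhs = 19, matching y values: none (0 points).
  x = 14: rhs = 4, matching y values: 2, 21 (2 points).
  x = 15: rhs = 4, matching y values: 2, 21 (2 points).
  x = 16: rhs = 2, matching y values: 5, 18 (2 points).
  x = 17: rhs = 4, matching y values: 2, 21 (2 points).
  x = 18: rhs = 16, matching y values: 4, 19 (2 points).
  x = 19: rhs = 21, matching y values: none (0 points).
  x = 20: rhs = 2, matching y values: 5, 18 (2 points).
  x = 21: rhs = 11, matching y values: none (0 points).
  x = 22: rhs = 8, matching y values: 10, 13 (2 points).
Total affine count: 21.
Full point count |E(F_23)| = 21 + 1 = 22.
Hasse bound: |22 − (23+1)| = |-2| = 2 ≤ 2√23 ≈ 9.5917 ✓.


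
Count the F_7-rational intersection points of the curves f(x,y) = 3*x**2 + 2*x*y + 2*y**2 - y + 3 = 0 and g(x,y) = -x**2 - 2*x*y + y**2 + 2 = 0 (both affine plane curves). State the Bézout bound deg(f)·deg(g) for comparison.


Common zeros: ∅; count = 0; Bézout bound = 4.

deg(f) = 2, deg(g) = 2, so Bézout bound = 4.
Scan x ∈ F_7. For each x, list the y ∈ F_7 with f(x, y) ≡ 0 and those with g(x, y) ≡ 0 (mod 7); the common zeros in that column are the intersection.
  x = 0: f ≡ 0 at y ∈ ∅; g ≡ 0 at y ∈ ∅; common: ∅.
  x = 1: f ≡ 0 at y ∈ {4, 6}; g ≡ 0 at y ∈ {1}; common: ∅.
  x = 2: f ≡ 0 at y ∈ {3, 6}; g ≡ 0 at y ∈ ∅; common: ∅.
  x = 3: f ≡ 0 at y ∈ {3, 5}; g ≡ 0 at y ∈ {0, 6}; common: ∅.
  x = 4: f ≡ 0 at y ∈ ∅; g ≡ 0 at y ∈ {0, 1}; common: ∅.
  x = 5: f ≡ 0 at y ∈ ∅; g ≡ 0 at y ∈ ∅; common: ∅.
  x = 6: f ≡ 0 at y ∈ ∅; g ≡ 0 at y ∈ {6}; common: ∅.
Collecting: common zeros = ∅, so the count is 0.
Comparison with the Bézout bound: 0 ≤ 4 = deg(f)·deg(g), as expected for curves with no common component (the affine F_7-count falls short of the bound because intersections may lie at infinity, over extension fields, or carry multiplicity).


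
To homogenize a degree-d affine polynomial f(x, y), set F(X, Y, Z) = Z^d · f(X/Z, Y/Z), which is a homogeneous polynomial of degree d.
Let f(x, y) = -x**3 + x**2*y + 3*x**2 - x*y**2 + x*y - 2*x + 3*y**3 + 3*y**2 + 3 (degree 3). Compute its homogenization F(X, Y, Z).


F(X, Y, Z) = -X**3 + X**2*Y + 3*X**2*Z - X*Y**2 + X*Y*Z - 2*X*Z**2 + 3*Y**3 + 3*Y**2*Z + 3*Z**3

deg(f) = 3.
Substitute x = X/Z, y = Y/Z into f, then multiply by Z^3.
  monomial -1·x^3·y^0 ↦ -1·X^3·Y^0·Z^0.
  monomial 1·x^2·y^1 ↦ 1·X^2·Y^1·Z^0.
  monomial 3·x^2·y^0 ↦ 3·X^2·Y^0·Z^1.
  monomial -1·x^1·y^2 ↦ -1·X^1·Y^2·Z^0.
  monomial 1·x^1·y^1 ↦ 1·X^1·Y^1·Z^1.
  monomial -2·x^1·y^0 ↦ -2·X^1·Y^0·Z^2.
  monomial 3·x^0·y^3 ↦ 3·X^0·Y^3·Z^0.
  monomial 3·x^0·y^2 ↦ 3·X^0·Y^2·Z^1.
  monomial 3·x^0·y^0 ↦ 3·X^0·Y^0·Z^3.
Collecting: F(X, Y, Z) = -X**3 + X**2*Y + 3*X**2*Z - X*Y**2 + X*Y*Z - 2*X*Z**2 + 3*Y**3 + 3*Y**2*Z + 3*Z**3.


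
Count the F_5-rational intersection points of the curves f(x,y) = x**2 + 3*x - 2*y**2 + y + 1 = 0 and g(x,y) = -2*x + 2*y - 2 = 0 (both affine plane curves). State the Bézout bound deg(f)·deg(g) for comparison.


Common zeros: {(0, 1)}; count = 1; Bézout bound = 2.

deg(f) = 2, deg(g) = 1, so Bézout bound = 2.
Scan x ∈ F_5. For each x, list the y ∈ F_5 with f(x, y) ≡ 0 and those with g(x, y) ≡ 0 (mod 5); the common zeros in that column are the intersection.
  x = 0: f ≡ 0 at y ∈ {1, 2}; g ≡ 0 at y ∈ {1}; common: {1}.
  x = 1: f ≡ 0 at y ∈ {0, 3}; g ≡ 0 at y ∈ {2}; common: ∅.
  x = 2: f ≡ 0 at y ∈ {1, 2}; g ≡ 0 at y ∈ {3}; common: ∅.
  x = 3: f ≡ 0 at y ∈ ∅; g ≡ 0 at y ∈ {4}; common: ∅.
  x = 4: f ≡ 0 at y ∈ ∅; g ≡ 0 at y ∈ {0}; common: ∅.
Collecting: common zeros = {(0, 1)}, so the count is 1.
Comparison with the Bézout bound: 1 ≤ 2 = deg(f)·deg(g), as expected for curves with no common component (the affine F_5-count falls short of the bound because intersections may lie at infinity, over extension fields, or carry multiplicity).


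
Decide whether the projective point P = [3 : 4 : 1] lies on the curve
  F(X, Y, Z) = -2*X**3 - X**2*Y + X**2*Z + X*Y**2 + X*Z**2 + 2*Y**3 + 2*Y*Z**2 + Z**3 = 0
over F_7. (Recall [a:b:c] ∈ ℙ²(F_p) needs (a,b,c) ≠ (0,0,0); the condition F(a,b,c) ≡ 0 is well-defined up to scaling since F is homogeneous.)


F(3,4,1) ≡ 2 (mod 7); P is NOT on the curve.

Evaluate F(3, 4, 1) term-by-term (mod 7).
  -2*X**3 ↦ -2·27·1·1 = -54
  -X**2*Y ↦ -1·9·4·1 = -36
  X**2*Z ↦ 1·9·1·1 = 9
  X*Y**2 ↦ 1·3·16·1 = 48
  X*Z**2 ↦ 1·3·1·1 = 3
  2*Y**3 ↦ 2·1·64·1 = 128
  2*Y*Z**2 ↦ 2·1·4·1 = 8
  Z**3 ↦ 1·1·1·1 = 1
Sum: F(3, 4, 1) = (-54) + (-36) + (9) + (48) + (3) + (128) + (8) + (1) = 107.
Reducing mod 7: 107 ≡ 2 (mod 7).
Since F(a, b, c) ≡ 2 ≠ 0 (mod 7), P does NOT lie on the curve.


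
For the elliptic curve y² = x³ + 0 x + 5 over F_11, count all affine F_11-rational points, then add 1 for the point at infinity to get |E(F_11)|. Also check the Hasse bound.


Affine points = {(0, 4), (0, 7), (4, 5), (4, 6), (5, 3), (5, 8), (6, 1), (6, 10), (8, 0), (10, 2), (10, 9)}; affine count = 11; |E(F_11)| = 12.

Discriminant check: Δ ∝ 4a³ + 27b² = 4·0³ + 27·5² = 4·0 + 27·25 ≡ 4 (mod 11). Nonzero ⇒ E is nonsingular.
For each x ∈ F_11, compute rhs = x³ + 0·x + 5 mod 11, then count y ∈ F_11 with y² ≡ rhs.
  x = 0: rhs = 5, matching y values: 4, 7 (2 points).
  x = 1: rhs = 6, matching y values: none (0 points).
  x = 2: rhs = 2, matching y values: none (0 points).
  x = 3: rhs = 10, matching y values: none (0 points).
  x = 4: rhs = 3, matching y values: 5, 6 (2 points).
  x = 5: rhs = 9, matching y values: 3, 8 (2 points).
  x = 6: rhs = 1, matching y values: 1, 10 (2 points).
  x = 7: rhs = 7, matching y values: none (0 points).
  x = 8: rhs = 0, matching y values: 0 (1 points).
  x = 9: rhs = 8, matching y values: none (0 points).
  x = 10: rhs = 4, matching y values: 2, 9 (2 points).
Total affine count: 11.
Full point count |E(F_11)| = 11 + 1 = 12.
Hasse bound: |12 − (11+1)| = |0| = 0 ≤ 2√11 ≈ 6.6332 ✓.
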